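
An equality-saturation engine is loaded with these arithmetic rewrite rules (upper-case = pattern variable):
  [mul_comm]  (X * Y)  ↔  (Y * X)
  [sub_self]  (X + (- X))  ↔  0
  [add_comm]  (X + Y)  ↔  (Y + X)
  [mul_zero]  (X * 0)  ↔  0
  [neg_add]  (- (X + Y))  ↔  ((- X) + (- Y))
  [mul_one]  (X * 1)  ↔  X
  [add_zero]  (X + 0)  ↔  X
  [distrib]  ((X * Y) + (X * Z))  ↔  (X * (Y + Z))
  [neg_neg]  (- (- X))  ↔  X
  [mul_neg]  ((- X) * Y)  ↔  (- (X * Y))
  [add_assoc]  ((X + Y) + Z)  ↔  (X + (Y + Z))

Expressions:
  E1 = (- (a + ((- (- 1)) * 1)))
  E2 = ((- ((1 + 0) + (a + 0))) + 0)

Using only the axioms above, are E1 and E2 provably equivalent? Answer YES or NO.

YES

(1) (a + ((- (- 1)) * 1))  =[add_comm →]=  (((- (- 1)) * 1) + a)    ⊢ (- (((- (- 1)) * 1) + a))
(2) (- (- 1))  =[neg_neg →]=  1    ⊢ (- ((1 * 1) + a))
(3) (1 * 1)  =[mul_one →]=  1    ⊢ (- (1 + a))
(4) a  =[add_zero ←]=  (a + 0)    ⊢ (- (1 + (a + 0)))
(5) 1  =[add_zero ←]=  (1 + 0)    ⊢ (- ((1 + 0) + (a + 0)))
(6) (- ((1 + 0) + (a + 0)))  =[add_zero ←]=  ((- ((1 + 0) + (a + 0))) + 0)    ⊢ E2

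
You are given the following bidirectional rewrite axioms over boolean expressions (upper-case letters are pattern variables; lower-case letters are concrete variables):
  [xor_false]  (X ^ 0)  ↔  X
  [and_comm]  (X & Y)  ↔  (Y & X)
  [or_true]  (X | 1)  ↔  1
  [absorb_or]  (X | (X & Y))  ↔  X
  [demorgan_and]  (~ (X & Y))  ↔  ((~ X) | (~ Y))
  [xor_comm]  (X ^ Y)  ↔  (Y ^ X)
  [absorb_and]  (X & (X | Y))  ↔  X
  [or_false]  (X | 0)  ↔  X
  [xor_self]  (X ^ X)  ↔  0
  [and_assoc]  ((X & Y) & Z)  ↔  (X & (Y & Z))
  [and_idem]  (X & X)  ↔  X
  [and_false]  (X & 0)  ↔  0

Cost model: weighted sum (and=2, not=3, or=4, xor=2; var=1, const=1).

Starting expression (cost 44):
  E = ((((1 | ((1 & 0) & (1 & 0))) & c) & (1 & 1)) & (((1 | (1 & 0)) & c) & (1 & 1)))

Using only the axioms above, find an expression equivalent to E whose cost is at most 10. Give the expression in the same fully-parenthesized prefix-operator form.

1. [and_idem →] ((1 & 0) & (1 & 0))  →  (1 & 0);  E = ((((1 | (1 & 0)) & c) & (1 & 1)) & (((1 | (1 & 0)) & c) & (1 & 1)))
2. [and_idem →] ((((1 | (1 & 0)) & c) & (1 & 1)) & (((1 | (1 & 0)) & c) & (1 & 1)))  →  (((1 | (1 & 0)) & c) & (1 & 1))
3. [absorb_or →] (1 | (1 & 0))  →  1;  cost 10 ≤ 10, done

((1 & c) & (1 & 1))   [cost 10]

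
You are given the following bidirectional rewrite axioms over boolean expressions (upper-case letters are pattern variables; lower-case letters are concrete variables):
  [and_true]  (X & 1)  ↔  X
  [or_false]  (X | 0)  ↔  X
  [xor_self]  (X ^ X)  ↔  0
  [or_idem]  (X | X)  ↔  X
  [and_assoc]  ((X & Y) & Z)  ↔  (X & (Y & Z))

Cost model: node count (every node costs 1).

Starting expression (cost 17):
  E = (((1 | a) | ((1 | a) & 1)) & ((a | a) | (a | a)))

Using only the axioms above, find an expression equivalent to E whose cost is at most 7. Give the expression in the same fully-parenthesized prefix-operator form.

((1 | a) & (a | a))   [cost 7]

step 1: or_idem (→) rewrites ((a | a) | (a | a)) into (a | a), now (((1 | a) | ((1 | a) & 1)) & (a | a))
step 2: and_true (→) rewrites ((1 | a) & 1) into (1 | a), now (((1 | a) | (1 | a)) & (a | a))
step 3: or_idem (→) rewrites ((1 | a) | (1 | a)) into (1 | a), reaching cost 7 (bound 7)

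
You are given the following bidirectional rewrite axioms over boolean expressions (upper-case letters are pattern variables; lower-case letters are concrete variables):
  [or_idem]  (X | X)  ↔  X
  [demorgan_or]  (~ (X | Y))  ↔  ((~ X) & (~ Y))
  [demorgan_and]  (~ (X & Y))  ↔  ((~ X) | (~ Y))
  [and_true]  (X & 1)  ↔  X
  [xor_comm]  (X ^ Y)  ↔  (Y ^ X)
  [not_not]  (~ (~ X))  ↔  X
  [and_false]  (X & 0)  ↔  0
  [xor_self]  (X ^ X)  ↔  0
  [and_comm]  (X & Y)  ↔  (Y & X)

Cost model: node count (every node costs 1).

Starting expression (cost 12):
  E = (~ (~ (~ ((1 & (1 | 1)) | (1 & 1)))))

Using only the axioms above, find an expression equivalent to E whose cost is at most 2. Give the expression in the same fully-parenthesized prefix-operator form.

(~ 1)   [cost 2]

(1) (1 | 1)  =[or_idem →]=  1    ⊢ (~ (~ (~ ((1 & 1) | (1 & 1)))))
(2) ((1 & 1) | (1 & 1))  =[or_idem →]=  (1 & 1)    ⊢ (~ (~ (~ (1 & 1))))
(3) (1 & 1)  =[and_true →]=  1    ⊢ (~ (~ (~ 1)))
(4) (~ (~ 1))  =[not_not →]=  1    ⊢ cost 2, within 2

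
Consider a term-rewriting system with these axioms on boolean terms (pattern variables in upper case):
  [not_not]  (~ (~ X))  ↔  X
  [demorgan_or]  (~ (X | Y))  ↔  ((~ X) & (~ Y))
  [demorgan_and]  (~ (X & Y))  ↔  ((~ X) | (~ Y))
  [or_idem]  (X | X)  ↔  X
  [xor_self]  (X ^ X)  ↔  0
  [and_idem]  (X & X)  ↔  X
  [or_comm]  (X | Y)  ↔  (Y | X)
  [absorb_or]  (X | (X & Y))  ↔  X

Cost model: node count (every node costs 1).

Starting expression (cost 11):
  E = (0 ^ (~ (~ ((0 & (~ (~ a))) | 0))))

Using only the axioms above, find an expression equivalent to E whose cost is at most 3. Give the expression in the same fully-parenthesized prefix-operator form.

1. [not_not →] (~ (~ ((0 & (~ (~ a))) | 0)))  →  ((0 & (~ (~ a))) | 0);  E = (0 ^ ((0 & (~ (~ a))) | 0))
2. [not_not →] (~ (~ a))  →  a;  E = (0 ^ ((0 & a) | 0))
3. [or_comm →] ((0 & a) | 0)  →  (0 | (0 & a));  E = (0 ^ (0 | (0 & a)))
4. [absorb_or →] (0 | (0 & a))  →  0;  cost 3 ≤ 3, done

(0 ^ 0)   [cost 3]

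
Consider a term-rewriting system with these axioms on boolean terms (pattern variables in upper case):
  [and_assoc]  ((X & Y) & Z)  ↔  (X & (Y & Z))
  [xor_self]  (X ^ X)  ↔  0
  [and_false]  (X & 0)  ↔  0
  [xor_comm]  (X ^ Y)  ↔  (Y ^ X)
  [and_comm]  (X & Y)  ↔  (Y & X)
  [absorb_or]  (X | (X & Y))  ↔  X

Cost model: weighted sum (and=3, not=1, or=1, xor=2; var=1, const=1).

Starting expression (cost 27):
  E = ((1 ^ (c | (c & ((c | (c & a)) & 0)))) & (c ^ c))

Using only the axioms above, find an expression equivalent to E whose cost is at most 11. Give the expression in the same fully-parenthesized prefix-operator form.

((1 ^ c) & (c ^ c))   [cost 11]

step 1: absorb_or (→) rewrites (c | (c & a)) into c, now ((1 ^ (c | (c & (c & 0)))) & (c ^ c))
step 2: and_false (→) rewrites (c & 0) into 0, now ((1 ^ (c | (c & 0))) & (c ^ c))
step 3: absorb_or (→) rewrites (c | (c & 0)) into c, reaching cost 11 (bound 11)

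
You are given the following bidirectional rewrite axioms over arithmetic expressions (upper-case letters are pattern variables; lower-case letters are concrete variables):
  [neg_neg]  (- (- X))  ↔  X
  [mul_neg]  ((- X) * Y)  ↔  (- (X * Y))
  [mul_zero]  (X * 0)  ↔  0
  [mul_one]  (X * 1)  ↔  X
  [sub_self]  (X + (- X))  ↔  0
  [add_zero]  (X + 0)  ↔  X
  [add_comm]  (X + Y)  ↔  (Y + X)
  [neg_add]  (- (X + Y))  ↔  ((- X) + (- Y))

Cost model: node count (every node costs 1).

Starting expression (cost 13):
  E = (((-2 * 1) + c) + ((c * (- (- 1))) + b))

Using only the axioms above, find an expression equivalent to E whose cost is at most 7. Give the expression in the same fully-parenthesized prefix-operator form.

((-2 + c) + (c + b))   [cost 7]

1. [neg_neg →] (- (- 1))  →  1;  E = (((-2 * 1) + c) + ((c * 1) + b))
2. [mul_one →] (c * 1)  →  c;  E = (((-2 * 1) + c) + (c + b))
3. [mul_one →] (-2 * 1)  →  -2;  cost 7 ≤ 7, done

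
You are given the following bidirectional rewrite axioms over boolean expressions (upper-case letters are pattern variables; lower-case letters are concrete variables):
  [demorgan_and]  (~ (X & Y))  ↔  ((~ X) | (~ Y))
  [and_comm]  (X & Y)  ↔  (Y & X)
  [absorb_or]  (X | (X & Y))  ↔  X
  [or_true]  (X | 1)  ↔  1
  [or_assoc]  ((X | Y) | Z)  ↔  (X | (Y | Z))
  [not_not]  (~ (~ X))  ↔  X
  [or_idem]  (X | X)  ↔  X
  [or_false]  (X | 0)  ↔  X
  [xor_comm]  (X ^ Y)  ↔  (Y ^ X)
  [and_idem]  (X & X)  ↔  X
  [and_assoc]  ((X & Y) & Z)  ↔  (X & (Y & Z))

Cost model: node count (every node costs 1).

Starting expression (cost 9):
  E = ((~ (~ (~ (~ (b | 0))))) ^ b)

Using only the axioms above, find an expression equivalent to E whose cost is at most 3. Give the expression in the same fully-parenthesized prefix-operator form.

(1) (~ (~ (b | 0)))  =[not_not →]=  (b | 0)    ⊢ ((~ (~ (b | 0))) ^ b)
(2) (~ (~ (b | 0)))  =[not_not →]=  (b | 0)    ⊢ ((b | 0) ^ b)
(3) (b | 0)  =[or_false →]=  b    ⊢ cost 3, within 3

(b ^ b)   [cost 3]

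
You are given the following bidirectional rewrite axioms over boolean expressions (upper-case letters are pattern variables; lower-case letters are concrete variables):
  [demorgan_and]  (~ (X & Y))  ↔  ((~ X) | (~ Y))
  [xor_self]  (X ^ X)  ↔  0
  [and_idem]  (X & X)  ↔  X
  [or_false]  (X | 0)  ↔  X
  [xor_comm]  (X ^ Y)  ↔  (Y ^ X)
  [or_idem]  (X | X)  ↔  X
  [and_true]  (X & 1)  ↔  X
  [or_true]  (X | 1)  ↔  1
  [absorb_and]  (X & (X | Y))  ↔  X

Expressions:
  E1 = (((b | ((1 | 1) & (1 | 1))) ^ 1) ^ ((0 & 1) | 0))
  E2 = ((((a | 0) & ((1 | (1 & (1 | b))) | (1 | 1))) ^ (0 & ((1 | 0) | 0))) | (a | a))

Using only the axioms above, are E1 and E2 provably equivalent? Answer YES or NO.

The axioms are sound identities: if E1 ↔* E2 then E1 and E2 evaluate identically under any assignment.
Under a=1, b=0: E1 evaluates to 0, E2 to 1. Distinct ⇒ no rewrite sequence connects them.

NO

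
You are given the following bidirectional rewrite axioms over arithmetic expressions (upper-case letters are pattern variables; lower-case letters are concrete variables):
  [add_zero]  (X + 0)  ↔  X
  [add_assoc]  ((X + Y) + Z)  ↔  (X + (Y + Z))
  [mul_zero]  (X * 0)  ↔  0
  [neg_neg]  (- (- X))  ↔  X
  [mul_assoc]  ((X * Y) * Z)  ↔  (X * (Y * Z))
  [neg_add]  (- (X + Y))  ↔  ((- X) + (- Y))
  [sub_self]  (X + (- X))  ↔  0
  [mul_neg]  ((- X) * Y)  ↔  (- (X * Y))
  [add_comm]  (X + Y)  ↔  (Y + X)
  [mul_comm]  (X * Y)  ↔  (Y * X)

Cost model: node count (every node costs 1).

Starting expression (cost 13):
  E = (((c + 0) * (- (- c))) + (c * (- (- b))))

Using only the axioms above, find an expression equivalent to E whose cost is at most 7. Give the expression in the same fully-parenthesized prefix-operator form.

(1) (c + 0)  =[add_zero →]=  c    ⊢ ((c * (- (- c))) + (c * (- (- b))))
(2) (- (- b))  =[neg_neg →]=  b    ⊢ ((c * (- (- c))) + (c * b))
(3) (- (- c))  =[neg_neg →]=  c    ⊢ cost 7, within 7

((c * c) + (c * b))   [cost 7]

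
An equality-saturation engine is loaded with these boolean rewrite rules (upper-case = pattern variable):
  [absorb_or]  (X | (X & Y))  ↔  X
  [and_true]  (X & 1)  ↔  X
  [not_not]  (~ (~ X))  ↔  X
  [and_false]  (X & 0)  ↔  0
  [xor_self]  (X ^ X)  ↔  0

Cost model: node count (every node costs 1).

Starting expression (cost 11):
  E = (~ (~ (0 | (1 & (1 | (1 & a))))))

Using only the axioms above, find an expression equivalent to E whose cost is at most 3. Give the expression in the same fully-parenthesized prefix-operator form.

1. [not_not →] (~ (~ (0 | (1 & (1 | (1 & a))))))  →  (0 | (1 & (1 | (1 & a))))
2. [absorb_or →] (1 | (1 & a))  →  1;  E = (0 | (1 & 1))
3. [and_true →] (1 & 1)  →  1;  cost 3 ≤ 3, done

(0 | 1)   [cost 3]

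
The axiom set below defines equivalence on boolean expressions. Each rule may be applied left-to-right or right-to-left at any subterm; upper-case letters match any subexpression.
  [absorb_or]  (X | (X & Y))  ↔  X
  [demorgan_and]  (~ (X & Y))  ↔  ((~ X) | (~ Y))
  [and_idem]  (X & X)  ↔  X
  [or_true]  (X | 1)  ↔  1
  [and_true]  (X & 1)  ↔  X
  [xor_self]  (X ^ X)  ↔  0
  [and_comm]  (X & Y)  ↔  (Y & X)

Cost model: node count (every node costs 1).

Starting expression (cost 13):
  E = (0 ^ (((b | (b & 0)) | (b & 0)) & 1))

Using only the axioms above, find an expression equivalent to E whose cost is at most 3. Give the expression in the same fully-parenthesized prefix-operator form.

(1) (b | (b & 0))  =[absorb_or →]=  b    ⊢ (0 ^ ((b | (b & 0)) & 1))
(2) (b | (b & 0))  =[absorb_or →]=  b    ⊢ (0 ^ (b & 1))
(3) (b & 1)  =[and_true →]=  b    ⊢ cost 3, within 3

(0 ^ b)   [cost 3]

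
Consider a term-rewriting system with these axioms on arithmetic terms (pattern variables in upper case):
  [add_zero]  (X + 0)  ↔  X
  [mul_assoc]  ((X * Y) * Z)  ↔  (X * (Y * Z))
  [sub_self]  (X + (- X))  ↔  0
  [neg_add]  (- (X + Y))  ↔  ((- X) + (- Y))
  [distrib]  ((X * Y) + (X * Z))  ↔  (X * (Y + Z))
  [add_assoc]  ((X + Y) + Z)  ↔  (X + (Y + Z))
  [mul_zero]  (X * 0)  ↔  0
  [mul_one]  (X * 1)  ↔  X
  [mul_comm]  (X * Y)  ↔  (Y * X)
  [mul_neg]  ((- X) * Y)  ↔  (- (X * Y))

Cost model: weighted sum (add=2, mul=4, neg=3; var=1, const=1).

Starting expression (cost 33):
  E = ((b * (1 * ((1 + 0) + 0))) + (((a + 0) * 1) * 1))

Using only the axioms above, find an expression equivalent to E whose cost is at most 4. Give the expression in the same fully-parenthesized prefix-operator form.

(1) ((1 + 0) + 0)  =[add_zero →]=  (1 + 0)    ⊢ ((b * (1 * (1 + 0))) + (((a + 0) * 1) * 1))
(2) (1 + 0)  =[add_zero →]=  1    ⊢ ((b * (1 * 1)) + (((a + 0) * 1) * 1))
(3) (((a + 0) * 1) * 1)  =[mul_one →]=  ((a + 0) * 1)    ⊢ ((b * (1 * 1)) + ((a + 0) * 1))
(4) (1 * 1)  =[mul_one →]=  1    ⊢ ((b * 1) + ((a + 0) * 1))
(5) (b * 1)  =[mul_one →]=  b    ⊢ (b + ((a + 0) * 1))
(6) (a + 0)  =[add_zero →]=  a    ⊢ (b + (a * 1))
(7) (a * 1)  =[mul_one →]=  a    ⊢ cost 4, within 4

(b + a)   [cost 4]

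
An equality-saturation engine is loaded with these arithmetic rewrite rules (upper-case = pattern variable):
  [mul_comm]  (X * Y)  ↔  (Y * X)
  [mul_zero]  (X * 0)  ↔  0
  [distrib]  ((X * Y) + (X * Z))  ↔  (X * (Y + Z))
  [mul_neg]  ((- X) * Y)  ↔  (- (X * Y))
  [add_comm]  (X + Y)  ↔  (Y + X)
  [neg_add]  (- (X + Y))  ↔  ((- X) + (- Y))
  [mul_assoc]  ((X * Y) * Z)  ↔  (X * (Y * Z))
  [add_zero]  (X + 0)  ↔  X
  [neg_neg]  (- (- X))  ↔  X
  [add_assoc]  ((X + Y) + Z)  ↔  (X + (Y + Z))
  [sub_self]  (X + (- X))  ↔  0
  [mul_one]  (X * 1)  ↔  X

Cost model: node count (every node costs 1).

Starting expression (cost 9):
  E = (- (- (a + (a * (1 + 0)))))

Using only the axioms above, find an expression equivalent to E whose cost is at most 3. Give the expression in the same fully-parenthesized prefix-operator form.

1. [add_zero →] (1 + 0)  →  1;  E = (- (- (a + (a * 1))))
2. [mul_one →] (a * 1)  →  a;  E = (- (- (a + a)))
3. [neg_neg →] (- (- (a + a)))  →  (a + a);  cost 3 ≤ 3, done

(a + a)   [cost 3]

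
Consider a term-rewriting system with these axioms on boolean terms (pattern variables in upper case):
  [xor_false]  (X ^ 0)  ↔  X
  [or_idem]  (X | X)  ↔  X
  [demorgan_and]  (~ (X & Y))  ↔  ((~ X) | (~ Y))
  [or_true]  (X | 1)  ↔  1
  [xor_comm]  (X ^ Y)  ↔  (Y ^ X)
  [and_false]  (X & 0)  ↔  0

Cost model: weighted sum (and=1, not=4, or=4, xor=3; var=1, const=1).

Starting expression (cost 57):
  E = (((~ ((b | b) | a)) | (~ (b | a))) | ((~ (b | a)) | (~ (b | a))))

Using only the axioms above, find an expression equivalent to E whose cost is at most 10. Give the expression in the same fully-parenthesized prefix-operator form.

step 1: or_idem (→) rewrites (b | b) into b, now (((~ (b | a)) | (~ (b | a))) | ((~ (b | a)) | (~ (b | a))))
step 2: or_idem (→) rewrites (((~ (b | a)) | (~ (b | a))) | ((~ (b | a)) | (~ (b | a)))) into ((~ (b | a)) | (~ (b | a)))
step 3: or_idem (→) rewrites ((~ (b | a)) | (~ (b | a))) into (~ (b | a)), reaching cost 10 (bound 10)

(~ (b | a))   [cost 10]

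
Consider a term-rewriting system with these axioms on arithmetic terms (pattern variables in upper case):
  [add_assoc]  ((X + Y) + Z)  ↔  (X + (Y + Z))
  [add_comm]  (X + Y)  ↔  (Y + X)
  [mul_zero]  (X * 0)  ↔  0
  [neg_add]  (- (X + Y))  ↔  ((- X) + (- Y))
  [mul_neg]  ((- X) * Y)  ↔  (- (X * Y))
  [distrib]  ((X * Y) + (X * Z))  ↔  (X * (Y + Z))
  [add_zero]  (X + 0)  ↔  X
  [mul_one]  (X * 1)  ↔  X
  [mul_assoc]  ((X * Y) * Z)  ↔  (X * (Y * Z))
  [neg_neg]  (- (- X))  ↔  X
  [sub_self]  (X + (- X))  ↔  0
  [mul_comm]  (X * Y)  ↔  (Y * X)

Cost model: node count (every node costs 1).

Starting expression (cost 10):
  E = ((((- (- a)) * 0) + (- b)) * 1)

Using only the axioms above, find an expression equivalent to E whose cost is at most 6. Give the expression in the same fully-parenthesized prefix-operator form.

1. [neg_neg →] (- (- a))  →  a;  E = (((a * 0) + (- b)) * 1)
2. [mul_comm →] (a * 0)  →  (0 * a);  E = (((0 * a) + (- b)) * 1)
3. [mul_one →] (((0 * a) + (- b)) * 1)  →  ((0 * a) + (- b));  cost 6 ≤ 6, done

((0 * a) + (- b))   [cost 6]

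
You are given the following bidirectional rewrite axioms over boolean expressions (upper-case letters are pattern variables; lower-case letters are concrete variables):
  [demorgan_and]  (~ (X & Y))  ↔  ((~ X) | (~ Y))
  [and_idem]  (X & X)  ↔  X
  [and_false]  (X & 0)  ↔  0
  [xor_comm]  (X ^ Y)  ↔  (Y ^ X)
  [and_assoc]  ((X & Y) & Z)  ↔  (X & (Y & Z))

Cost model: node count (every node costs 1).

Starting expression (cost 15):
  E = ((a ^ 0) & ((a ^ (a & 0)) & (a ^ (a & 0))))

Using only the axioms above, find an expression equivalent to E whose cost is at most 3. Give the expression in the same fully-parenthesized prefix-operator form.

step 1: and_idem (→) rewrites ((a ^ (a & 0)) & (a ^ (a & 0))) into (a ^ (a & 0)), now ((a ^ 0) & (a ^ (a & 0)))
step 2: and_false (→) rewrites (a & 0) into 0, now ((a ^ 0) & (a ^ 0))
step 3: and_idem (→) rewrites ((a ^ 0) & (a ^ 0)) into (a ^ 0), reaching cost 3 (bound 3)

(a ^ 0)   [cost 3]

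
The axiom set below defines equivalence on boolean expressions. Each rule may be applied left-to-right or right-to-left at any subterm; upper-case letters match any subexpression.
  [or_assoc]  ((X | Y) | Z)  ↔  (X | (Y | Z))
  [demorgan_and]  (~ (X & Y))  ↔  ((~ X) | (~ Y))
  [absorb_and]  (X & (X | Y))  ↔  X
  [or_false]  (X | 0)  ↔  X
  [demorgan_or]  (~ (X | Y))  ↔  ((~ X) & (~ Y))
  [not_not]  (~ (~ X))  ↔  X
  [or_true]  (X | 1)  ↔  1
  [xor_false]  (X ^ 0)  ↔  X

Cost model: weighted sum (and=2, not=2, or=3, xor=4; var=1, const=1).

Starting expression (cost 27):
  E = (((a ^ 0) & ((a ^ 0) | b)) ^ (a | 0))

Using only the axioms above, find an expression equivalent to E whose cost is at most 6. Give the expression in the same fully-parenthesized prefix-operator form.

(a ^ a)   [cost 6]

(1) ((a ^ 0) & ((a ^ 0) | b))  =[absorb_and →]=  (a ^ 0)    ⊢ ((a ^ 0) ^ (a | 0))
(2) (a | 0)  =[or_false →]=  a    ⊢ ((a ^ 0) ^ a)
(3) (a ^ 0)  =[xor_false →]=  a    ⊢ cost 6, within 6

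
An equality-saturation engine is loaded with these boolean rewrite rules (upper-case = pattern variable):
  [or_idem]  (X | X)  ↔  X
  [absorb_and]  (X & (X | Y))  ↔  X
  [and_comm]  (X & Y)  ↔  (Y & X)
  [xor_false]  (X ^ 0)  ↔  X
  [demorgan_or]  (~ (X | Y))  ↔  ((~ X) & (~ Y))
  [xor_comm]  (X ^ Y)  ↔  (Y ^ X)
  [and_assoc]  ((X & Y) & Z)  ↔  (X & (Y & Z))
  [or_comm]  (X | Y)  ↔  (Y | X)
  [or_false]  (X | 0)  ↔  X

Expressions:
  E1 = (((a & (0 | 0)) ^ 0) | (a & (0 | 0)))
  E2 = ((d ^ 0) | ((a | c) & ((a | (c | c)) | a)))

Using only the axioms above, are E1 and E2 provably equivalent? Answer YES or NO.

NO

The axioms are sound identities: if E1 ↔* E2 then E1 and E2 evaluate identically under any assignment.
Under a=0, c=0, d=1: E1 evaluates to 0, E2 to 1. Distinct ⇒ no rewrite sequence connects them.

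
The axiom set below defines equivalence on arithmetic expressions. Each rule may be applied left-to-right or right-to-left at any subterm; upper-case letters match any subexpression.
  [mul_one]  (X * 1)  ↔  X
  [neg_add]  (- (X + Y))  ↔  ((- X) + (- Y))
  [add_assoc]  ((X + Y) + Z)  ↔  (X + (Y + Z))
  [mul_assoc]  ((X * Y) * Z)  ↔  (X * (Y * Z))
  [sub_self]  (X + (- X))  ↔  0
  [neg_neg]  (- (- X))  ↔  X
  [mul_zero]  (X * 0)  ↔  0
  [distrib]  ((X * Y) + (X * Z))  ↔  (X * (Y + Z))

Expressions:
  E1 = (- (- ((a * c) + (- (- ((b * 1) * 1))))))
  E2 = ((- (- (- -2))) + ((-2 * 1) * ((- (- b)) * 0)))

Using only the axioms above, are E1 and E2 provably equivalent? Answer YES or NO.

NO

The axioms are sound identities: if E1 ↔* E2 then E1 and E2 evaluate identically under any assignment.
Under a=0, b=0, c=0: E1 evaluates to 0, E2 to 2. Distinct ⇒ no rewrite sequence connects them.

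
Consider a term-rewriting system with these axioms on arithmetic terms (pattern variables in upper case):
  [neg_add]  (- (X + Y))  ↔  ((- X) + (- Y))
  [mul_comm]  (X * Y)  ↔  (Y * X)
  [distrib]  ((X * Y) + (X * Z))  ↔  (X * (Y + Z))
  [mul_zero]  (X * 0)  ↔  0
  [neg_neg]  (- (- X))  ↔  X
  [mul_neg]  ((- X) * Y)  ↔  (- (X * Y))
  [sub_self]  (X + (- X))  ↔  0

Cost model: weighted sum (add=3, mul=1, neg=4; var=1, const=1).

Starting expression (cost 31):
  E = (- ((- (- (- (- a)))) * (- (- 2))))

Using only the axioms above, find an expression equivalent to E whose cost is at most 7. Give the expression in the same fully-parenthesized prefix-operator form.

step 1: neg_neg (→) rewrites (- (- (- (- a)))) into (- (- a)), now (- ((- (- a)) * (- (- 2))))
step 2: neg_neg (→) rewrites (- (- 2)) into 2, now (- ((- (- a)) * 2))
step 3: neg_neg (→) rewrites (- (- a)) into a, reaching cost 7 (bound 7)

(- (a * 2))   [cost 7]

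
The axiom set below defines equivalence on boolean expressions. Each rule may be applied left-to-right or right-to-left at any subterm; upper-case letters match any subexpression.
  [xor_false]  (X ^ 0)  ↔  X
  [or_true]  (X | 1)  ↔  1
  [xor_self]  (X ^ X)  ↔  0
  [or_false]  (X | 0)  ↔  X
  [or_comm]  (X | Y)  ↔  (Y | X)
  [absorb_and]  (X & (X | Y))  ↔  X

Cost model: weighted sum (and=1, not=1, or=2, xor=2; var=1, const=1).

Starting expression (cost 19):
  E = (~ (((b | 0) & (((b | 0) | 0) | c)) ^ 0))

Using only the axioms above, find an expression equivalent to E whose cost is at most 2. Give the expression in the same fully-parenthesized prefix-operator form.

step 1: or_false (→) rewrites (b | 0) into b, now (~ (((b | 0) & ((b | 0) | c)) ^ 0))
step 2: absorb_and (→) rewrites ((b | 0) & ((b | 0) | c)) into (b | 0), now (~ ((b | 0) ^ 0))
step 3: xor_false (→) rewrites ((b | 0) ^ 0) into (b | 0), now (~ (b | 0))
step 4: or_false (→) rewrites (b | 0) into b, reaching cost 2 (bound 2)

(~ b)   [cost 2]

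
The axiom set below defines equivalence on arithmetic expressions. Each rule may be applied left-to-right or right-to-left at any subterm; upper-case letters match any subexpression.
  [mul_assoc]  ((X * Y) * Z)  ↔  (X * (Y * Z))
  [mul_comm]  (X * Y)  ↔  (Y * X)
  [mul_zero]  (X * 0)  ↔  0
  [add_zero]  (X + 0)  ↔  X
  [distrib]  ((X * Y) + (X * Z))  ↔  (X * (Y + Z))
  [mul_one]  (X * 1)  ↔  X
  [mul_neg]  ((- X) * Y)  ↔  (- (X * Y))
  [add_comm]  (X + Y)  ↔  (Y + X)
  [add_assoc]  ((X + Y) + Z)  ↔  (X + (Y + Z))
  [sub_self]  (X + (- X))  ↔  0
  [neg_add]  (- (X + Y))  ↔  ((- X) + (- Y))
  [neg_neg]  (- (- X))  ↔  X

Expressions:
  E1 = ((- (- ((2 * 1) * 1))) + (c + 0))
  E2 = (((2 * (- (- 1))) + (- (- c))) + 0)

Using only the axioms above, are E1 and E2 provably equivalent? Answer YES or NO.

1. [neg_neg →] (- (- ((2 * 1) * 1)))  →  ((2 * 1) * 1);  E1 = (((2 * 1) * 1) + (c + 0))
2. [mul_one →] ((2 * 1) * 1)  →  (2 * 1);  E1 = ((2 * 1) + (c + 0))
3. [add_zero →] (c + 0)  →  c;  E1 = ((2 * 1) + c)
4. [neg_neg ←] c  →  (- (- c));  E1 = ((2 * 1) + (- (- c)))
5. [neg_neg ←] 1  →  (- (- 1));  E1 = ((2 * (- (- 1))) + (- (- c)))
6. [add_zero ←] ((2 * (- (- 1))) + (- (- c)))  →  (((2 * (- (- 1))) + (- (- c))) + 0);  this is E2

YES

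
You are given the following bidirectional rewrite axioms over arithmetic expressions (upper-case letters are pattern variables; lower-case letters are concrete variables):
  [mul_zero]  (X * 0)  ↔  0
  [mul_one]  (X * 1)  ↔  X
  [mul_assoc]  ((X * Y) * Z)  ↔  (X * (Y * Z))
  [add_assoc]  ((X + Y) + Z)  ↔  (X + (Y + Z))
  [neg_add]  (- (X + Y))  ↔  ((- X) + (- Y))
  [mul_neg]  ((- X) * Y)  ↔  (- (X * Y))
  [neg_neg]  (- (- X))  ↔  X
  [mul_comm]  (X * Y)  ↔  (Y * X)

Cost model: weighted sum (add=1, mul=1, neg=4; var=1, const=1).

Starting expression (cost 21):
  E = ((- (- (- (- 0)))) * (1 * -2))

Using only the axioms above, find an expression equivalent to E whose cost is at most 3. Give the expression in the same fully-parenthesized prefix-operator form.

(0 * -2)   [cost 3]

(1) (- (- (- (- 0))))  =[neg_neg →]=  (- (- 0))    ⊢ ((- (- 0)) * (1 * -2))
(2) (1 * -2)  =[mul_comm →]=  (-2 * 1)    ⊢ ((- (- 0)) * (-2 * 1))
(3) (-2 * 1)  =[mul_one →]=  -2    ⊢ ((- (- 0)) * -2)
(4) (- (- 0))  =[neg_neg →]=  0    ⊢ cost 3, within 3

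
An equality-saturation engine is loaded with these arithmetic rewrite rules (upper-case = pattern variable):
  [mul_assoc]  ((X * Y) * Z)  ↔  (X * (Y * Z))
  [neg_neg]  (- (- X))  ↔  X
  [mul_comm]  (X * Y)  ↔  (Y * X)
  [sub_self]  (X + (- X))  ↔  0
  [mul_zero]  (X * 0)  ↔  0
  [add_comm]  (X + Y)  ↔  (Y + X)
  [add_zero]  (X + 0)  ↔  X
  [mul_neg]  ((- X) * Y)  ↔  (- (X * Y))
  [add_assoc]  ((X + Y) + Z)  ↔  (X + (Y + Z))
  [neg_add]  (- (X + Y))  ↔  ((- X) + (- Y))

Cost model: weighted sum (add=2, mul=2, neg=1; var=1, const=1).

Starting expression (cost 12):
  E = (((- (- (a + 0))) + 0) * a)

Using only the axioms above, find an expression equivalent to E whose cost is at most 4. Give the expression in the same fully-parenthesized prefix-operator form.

(a * a)   [cost 4]

(1) (a + 0)  =[add_zero →]=  a    ⊢ (((- (- a)) + 0) * a)
(2) ((- (- a)) + 0)  =[add_zero →]=  (- (- a))    ⊢ ((- (- a)) * a)
(3) (- (- a))  =[neg_neg →]=  a    ⊢ cost 4, within 4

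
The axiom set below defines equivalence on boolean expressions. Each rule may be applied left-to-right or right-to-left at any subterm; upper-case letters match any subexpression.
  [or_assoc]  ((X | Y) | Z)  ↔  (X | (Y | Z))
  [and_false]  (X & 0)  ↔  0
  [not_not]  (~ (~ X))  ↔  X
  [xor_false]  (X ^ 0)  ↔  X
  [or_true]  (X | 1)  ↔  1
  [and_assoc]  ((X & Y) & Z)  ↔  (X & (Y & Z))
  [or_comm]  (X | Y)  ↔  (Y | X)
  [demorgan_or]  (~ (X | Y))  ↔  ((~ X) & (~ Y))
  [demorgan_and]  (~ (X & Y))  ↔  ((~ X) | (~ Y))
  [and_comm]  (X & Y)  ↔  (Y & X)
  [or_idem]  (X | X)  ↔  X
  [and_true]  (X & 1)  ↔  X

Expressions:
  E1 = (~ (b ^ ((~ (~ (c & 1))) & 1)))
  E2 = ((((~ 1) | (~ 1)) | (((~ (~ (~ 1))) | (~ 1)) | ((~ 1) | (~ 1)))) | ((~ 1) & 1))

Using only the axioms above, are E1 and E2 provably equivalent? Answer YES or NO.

The axioms are sound identities: if E1 ↔* E2 then E1 and E2 evaluate identically under any assignment.
Under b=0, c=0: E1 evaluates to 1, E2 to 0. Distinct ⇒ no rewrite sequence connects them.

NO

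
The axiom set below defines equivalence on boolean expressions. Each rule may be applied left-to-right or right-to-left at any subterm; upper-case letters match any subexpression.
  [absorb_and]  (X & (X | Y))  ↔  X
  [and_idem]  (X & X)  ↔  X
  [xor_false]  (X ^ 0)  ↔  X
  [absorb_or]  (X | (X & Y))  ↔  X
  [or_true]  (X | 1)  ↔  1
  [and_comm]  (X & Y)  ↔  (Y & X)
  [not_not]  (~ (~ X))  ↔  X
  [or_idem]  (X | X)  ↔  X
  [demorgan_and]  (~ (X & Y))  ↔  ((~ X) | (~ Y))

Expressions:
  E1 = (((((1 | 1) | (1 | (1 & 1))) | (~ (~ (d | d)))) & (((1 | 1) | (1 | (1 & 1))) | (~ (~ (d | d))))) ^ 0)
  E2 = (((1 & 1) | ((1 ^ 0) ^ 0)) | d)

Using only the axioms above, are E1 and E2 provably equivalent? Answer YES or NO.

step 1: and_idem (→) rewrites ((((1 | 1) | (1 | (1 & 1))) | (~ (~ (d | d)))) & (((1 | 1) | (1 | (1 & 1))) | (~ (~ (d | d))))) into (((1 | 1) | (1 | (1 & 1))) | (~ (~ (d | d)))), now ((((1 | 1) | (1 | (1 & 1))) | (~ (~ (d | d)))) ^ 0)
step 2: or_idem (→) rewrites (1 | 1) into 1, now (((1 | (1 | (1 & 1))) | (~ (~ (d | d)))) ^ 0)
step 3: absorb_or (→) rewrites (1 | (1 & 1)) into 1, now (((1 | 1) | (~ (~ (d | d)))) ^ 0)
step 4: not_not (→) rewrites (~ (~ (d | d))) into (d | d), now (((1 | 1) | (d | d)) ^ 0)
step 5: or_idem (→) rewrites (d | d) into d, now (((1 | 1) | d) ^ 0)
step 6: or_idem (→) rewrites (1 | 1) into 1, now ((1 | d) ^ 0)
step 7: xor_false (→) rewrites ((1 | d) ^ 0) into (1 | d)
step 8: or_idem (←) rewrites 1 into (1 | 1), now ((1 | 1) | d)
step 9: xor_false (←) rewrites 1 into (1 ^ 0), now ((1 | (1 ^ 0)) | d)
step 10: and_idem (←) rewrites 1 into (1 & 1), now (((1 & 1) | (1 ^ 0)) | d)
step 11: xor_false (←) rewrites (1 ^ 0) into ((1 ^ 0) ^ 0), which is E2

YES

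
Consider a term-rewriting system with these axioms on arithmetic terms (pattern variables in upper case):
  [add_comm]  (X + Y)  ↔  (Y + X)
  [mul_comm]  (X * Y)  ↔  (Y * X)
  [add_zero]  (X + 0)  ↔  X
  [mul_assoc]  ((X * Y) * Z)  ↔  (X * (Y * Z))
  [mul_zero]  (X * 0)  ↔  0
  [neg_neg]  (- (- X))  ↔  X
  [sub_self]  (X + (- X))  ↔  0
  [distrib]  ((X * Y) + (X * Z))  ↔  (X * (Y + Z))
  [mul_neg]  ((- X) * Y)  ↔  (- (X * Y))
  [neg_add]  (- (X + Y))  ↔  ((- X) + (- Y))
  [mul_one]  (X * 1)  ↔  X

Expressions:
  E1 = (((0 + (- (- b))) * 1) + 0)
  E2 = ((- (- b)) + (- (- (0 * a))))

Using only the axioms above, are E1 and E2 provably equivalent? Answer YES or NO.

YES

(1) ((0 + (- (- b))) * 1)  =[mul_one →]=  (0 + (- (- b)))    ⊢ ((0 + (- (- b))) + 0)
(2) (- (- b))  =[neg_neg →]=  b    ⊢ ((0 + b) + 0)
(3) ((0 + b) + 0)  =[add_zero →]=  (0 + b)
(4) b  =[neg_neg ←]=  (- (- b))    ⊢ (0 + (- (- b)))
(5) 0  =[mul_zero ←]=  (a * 0)    ⊢ ((a * 0) + (- (- b)))
(6) ((a * 0) + (- (- b)))  =[add_comm →]=  ((- (- b)) + (a * 0))
(7) (a * 0)  =[mul_comm →]=  (0 * a)    ⊢ ((- (- b)) + (0 * a))
(8) (0 * a)  =[neg_neg ←]=  (- (- (0 * a)))    ⊢ E2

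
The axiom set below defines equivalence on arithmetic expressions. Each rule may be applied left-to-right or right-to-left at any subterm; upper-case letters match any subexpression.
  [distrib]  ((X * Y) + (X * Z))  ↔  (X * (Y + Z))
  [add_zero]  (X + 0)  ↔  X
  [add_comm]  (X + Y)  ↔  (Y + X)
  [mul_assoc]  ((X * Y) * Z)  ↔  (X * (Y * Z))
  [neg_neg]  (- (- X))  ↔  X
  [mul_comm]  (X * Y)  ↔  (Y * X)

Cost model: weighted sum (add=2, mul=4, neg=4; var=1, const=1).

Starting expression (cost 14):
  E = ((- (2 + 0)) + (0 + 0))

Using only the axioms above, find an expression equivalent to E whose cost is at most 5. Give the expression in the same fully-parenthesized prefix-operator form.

(- 2)   [cost 5]

1. [add_zero →] (0 + 0)  →  0;  E = ((- (2 + 0)) + 0)
2. [add_zero →] ((- (2 + 0)) + 0)  →  (- (2 + 0))
3. [add_zero →] (2 + 0)  →  2;  cost 5 ≤ 5, done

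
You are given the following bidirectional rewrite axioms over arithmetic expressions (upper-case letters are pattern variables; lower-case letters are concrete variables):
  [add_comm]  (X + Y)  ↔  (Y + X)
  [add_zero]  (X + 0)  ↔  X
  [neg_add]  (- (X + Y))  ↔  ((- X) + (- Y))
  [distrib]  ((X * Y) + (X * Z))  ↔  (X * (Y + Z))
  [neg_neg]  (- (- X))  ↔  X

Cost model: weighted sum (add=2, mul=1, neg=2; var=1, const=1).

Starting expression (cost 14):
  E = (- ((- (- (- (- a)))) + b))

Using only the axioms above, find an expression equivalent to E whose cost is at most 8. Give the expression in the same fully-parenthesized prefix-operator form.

(1) (- ((- (- (- (- a)))) + b))  =[neg_add →]=  ((- (- (- (- (- a))))) + (- b))
(2) (- (- (- (- (- a)))))  =[neg_neg →]=  (- (- (- a)))    ⊢ ((- (- (- a))) + (- b))
(3) (- (- (- a)))  =[neg_neg →]=  (- a)    ⊢ cost 8, within 8

((- a) + (- b))   [cost 8]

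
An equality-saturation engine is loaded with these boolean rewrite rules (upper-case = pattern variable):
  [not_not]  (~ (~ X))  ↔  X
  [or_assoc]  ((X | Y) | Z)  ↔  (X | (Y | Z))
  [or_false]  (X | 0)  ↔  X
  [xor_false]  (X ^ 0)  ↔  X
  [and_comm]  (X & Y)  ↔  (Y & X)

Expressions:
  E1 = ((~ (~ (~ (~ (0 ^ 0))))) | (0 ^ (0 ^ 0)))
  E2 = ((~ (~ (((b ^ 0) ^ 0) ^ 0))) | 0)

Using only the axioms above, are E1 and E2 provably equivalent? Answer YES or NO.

All listed rules preserve value, hence provable equivalence implies equal values everywhere; look for a separating assignment.
b=1 gives E1 ↦ 0, E2 ↦ 1; values differ ⇒ not provably equivalent.

NO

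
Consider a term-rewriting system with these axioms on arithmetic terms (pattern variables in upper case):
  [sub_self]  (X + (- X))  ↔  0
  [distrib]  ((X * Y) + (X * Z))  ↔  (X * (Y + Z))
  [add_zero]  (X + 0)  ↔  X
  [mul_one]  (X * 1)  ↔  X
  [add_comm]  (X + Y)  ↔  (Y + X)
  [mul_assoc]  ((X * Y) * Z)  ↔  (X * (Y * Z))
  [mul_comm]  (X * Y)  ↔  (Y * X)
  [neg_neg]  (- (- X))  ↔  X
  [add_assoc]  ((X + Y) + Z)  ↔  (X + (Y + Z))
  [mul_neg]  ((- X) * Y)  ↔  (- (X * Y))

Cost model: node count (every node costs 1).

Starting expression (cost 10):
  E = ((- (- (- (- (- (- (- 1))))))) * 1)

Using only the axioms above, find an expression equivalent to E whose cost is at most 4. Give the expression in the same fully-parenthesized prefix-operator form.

1. [neg_neg →] (- (- (- (- (- (- (- 1)))))))  →  (- (- (- (- (- 1)))));  E = ((- (- (- (- (- 1))))) * 1)
2. [neg_neg →] (- (- (- 1)))  →  (- 1);  E = ((- (- (- 1))) * 1)
3. [neg_neg →] (- (- 1))  →  1;  cost 4 ≤ 4, done

((- 1) * 1)   [cost 4]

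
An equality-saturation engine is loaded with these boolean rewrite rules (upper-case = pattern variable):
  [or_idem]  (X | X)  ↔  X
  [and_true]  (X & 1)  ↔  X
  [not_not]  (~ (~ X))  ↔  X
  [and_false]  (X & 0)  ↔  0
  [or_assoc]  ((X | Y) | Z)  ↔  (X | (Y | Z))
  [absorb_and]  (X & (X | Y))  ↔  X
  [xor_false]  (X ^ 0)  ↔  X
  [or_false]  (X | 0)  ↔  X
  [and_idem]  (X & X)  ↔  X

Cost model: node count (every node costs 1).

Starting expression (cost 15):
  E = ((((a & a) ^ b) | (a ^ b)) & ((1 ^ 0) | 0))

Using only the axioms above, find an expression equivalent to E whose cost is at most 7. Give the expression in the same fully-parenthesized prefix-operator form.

step 1: and_idem (→) rewrites (a & a) into a, now (((a ^ b) | (a ^ b)) & ((1 ^ 0) | 0))
step 2: or_false (→) rewrites ((1 ^ 0) | 0) into (1 ^ 0), now (((a ^ b) | (a ^ b)) & (1 ^ 0))
step 3: or_idem (→) rewrites ((a ^ b) | (a ^ b)) into (a ^ b), reaching cost 7 (bound 7)

((a ^ b) & (1 ^ 0))   [cost 7]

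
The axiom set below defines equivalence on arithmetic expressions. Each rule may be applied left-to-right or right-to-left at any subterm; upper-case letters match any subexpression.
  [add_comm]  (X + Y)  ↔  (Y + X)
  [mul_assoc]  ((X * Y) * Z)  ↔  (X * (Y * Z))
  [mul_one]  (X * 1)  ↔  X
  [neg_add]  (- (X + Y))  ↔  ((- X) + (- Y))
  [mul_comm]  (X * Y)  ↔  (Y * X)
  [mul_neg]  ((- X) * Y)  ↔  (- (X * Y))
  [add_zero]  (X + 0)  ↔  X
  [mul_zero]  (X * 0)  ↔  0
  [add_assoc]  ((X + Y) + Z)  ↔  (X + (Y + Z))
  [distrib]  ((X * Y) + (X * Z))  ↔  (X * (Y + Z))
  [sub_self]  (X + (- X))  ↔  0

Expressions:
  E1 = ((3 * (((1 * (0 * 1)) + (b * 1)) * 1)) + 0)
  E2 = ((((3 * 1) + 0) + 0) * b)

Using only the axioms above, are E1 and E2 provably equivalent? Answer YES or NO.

step 1: add_zero (→) rewrites ((3 * (((1 * (0 * 1)) + (b * 1)) * 1)) + 0) into (3 * (((1 * (0 * 1)) + (b * 1)) * 1))
step 2: mul_one (→) rewrites (b * 1) into b, now (3 * (((1 * (0 * 1)) + b) * 1))
step 3: mul_comm (→) rewrites (1 * (0 * 1)) into ((0 * 1) * 1), now (3 * ((((0 * 1) * 1) + b) * 1))
step 4: mul_one (→) rewrites ((0 * 1) * 1) into (0 * 1), now (3 * (((0 * 1) + b) * 1))
step 5: mul_one (→) rewrites (((0 * 1) + b) * 1) into ((0 * 1) + b), now (3 * ((0 * 1) + b))
step 6: mul_one (→) rewrites (0 * 1) into 0, now (3 * (0 + b))
step 7: add_comm (→) rewrites (0 + b) into (b + 0), now (3 * (b + 0))
step 8: add_zero (→) rewrites (b + 0) into b, now (3 * b)
step 9: add_zero (←) rewrites 3 into (3 + 0), now ((3 + 0) * b)
step 10: mul_one (←) rewrites 3 into (3 * 1), now (((3 * 1) + 0) * b)
step 11: add_zero (←) rewrites (3 * 1) into ((3 * 1) + 0), which is E2

YES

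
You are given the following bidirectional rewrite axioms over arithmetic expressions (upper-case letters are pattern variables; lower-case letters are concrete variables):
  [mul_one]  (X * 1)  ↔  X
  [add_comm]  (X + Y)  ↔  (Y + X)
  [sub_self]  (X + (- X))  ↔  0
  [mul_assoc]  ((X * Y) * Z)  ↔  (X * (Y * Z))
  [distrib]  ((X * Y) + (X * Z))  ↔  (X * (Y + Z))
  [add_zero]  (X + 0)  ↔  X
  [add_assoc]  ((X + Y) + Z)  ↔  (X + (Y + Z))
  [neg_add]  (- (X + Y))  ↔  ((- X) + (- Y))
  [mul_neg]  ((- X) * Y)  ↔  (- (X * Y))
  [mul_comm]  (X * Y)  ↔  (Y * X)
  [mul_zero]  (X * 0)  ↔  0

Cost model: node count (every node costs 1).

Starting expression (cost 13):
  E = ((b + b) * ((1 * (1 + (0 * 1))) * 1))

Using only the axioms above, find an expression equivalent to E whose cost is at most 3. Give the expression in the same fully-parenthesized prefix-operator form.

1. [mul_one →] (0 * 1)  →  0;  E = ((b + b) * ((1 * (1 + 0)) * 1))
2. [add_zero →] (1 + 0)  →  1;  E = ((b + b) * ((1 * 1) * 1))
3. [mul_one →] (1 * 1)  →  1;  E = ((b + b) * (1 * 1))
4. [mul_one →] (1 * 1)  →  1;  E = ((b + b) * 1)
5. [mul_one →] ((b + b) * 1)  →  (b + b);  cost 3 ≤ 3, done

(b + b)   [cost 3]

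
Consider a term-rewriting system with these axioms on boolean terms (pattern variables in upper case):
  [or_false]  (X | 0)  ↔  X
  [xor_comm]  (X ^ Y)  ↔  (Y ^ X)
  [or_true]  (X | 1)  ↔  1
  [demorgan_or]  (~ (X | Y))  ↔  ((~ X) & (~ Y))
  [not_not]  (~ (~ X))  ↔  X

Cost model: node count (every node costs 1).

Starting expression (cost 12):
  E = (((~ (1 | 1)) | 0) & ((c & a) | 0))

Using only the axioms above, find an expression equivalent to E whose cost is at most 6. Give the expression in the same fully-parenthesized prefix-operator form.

((~ 1) & (c & a))   [cost 6]

1. [or_false →] ((~ (1 | 1)) | 0)  →  (~ (1 | 1));  E = ((~ (1 | 1)) & ((c & a) | 0))
2. [or_false →] ((c & a) | 0)  →  (c & a);  E = ((~ (1 | 1)) & (c & a))
3. [or_true →] (1 | 1)  →  1;  cost 6 ≤ 6, done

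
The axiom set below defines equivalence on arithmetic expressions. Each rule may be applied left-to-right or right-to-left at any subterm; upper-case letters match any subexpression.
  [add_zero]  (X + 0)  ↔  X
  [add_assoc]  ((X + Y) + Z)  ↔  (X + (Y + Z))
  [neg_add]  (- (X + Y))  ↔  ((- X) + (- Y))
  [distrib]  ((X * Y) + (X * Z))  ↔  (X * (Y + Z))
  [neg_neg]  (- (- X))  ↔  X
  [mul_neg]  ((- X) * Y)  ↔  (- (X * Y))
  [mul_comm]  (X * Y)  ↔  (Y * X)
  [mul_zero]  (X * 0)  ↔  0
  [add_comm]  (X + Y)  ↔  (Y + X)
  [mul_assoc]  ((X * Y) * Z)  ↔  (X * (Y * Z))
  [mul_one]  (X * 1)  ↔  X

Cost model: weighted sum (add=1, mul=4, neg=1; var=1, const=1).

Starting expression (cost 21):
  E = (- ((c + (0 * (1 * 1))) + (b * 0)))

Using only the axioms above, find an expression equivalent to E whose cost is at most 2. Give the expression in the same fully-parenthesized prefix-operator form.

(- c)   [cost 2]

(1) (1 * 1)  =[mul_one →]=  1    ⊢ (- ((c + (0 * 1)) + (b * 0)))
(2) (0 * 1)  =[mul_one →]=  0    ⊢ (- ((c + 0) + (b * 0)))
(3) (b * 0)  =[mul_zero →]=  0    ⊢ (- ((c + 0) + 0))
(4) (c + 0)  =[add_zero →]=  c    ⊢ (- (c + 0))
(5) (c + 0)  =[add_zero →]=  c    ⊢ cost 2, within 2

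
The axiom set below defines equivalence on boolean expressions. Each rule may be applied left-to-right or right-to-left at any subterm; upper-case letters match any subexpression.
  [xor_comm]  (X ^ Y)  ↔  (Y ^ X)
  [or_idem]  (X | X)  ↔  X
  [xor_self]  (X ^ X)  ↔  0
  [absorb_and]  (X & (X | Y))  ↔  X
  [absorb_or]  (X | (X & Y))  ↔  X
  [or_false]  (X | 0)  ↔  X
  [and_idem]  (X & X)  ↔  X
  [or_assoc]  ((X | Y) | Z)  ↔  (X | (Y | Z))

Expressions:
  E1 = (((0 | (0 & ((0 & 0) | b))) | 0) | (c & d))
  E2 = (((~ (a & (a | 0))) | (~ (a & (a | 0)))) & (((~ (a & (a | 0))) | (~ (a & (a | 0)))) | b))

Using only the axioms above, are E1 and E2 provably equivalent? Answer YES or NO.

All listed rules preserve value, hence provable equivalence implies equal values everywhere; look for a separating assignment.
a=0, b=0, c=0, d=0 gives E1 ↦ 0, E2 ↦ 1; values differ ⇒ not provably equivalent.

NO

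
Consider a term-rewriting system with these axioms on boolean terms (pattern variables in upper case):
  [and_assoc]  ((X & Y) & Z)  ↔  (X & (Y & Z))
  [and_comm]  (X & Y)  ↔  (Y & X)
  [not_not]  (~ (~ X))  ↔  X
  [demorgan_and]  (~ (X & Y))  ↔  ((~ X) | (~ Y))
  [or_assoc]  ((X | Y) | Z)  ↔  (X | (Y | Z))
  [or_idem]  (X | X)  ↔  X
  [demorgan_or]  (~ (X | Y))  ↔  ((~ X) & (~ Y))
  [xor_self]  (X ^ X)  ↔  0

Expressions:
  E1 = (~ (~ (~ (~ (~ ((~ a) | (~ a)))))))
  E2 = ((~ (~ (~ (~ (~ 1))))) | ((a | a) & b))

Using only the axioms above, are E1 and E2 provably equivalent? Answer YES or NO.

The axioms are sound identities: if E1 ↔* E2 then E1 and E2 evaluate identically under any assignment.
Under a=1, b=0: E1 evaluates to 1, E2 to 0. Distinct ⇒ no rewrite sequence connects them.

NO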